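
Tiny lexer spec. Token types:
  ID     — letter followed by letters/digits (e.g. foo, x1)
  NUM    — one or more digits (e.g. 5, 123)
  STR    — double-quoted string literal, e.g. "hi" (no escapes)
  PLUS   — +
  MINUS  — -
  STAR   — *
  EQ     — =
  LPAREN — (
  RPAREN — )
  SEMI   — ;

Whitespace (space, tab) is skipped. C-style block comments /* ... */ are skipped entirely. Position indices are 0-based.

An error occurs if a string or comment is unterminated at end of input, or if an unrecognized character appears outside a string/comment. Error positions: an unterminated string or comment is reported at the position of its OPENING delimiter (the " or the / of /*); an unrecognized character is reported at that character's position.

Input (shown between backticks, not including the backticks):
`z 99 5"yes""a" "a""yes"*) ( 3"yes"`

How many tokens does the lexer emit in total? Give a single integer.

Answer: 12

Derivation:
pos=0: emit ID 'z' (now at pos=1)
pos=2: emit NUM '99' (now at pos=4)
pos=5: emit NUM '5' (now at pos=6)
pos=6: enter STRING mode
pos=6: emit STR "yes" (now at pos=11)
pos=11: enter STRING mode
pos=11: emit STR "a" (now at pos=14)
pos=15: enter STRING mode
pos=15: emit STR "a" (now at pos=18)
pos=18: enter STRING mode
pos=18: emit STR "yes" (now at pos=23)
pos=23: emit STAR '*'
pos=24: emit RPAREN ')'
pos=26: emit LPAREN '('
pos=28: emit NUM '3' (now at pos=29)
pos=29: enter STRING mode
pos=29: emit STR "yes" (now at pos=34)
DONE. 12 tokens: [ID, NUM, NUM, STR, STR, STR, STR, STAR, RPAREN, LPAREN, NUM, STR]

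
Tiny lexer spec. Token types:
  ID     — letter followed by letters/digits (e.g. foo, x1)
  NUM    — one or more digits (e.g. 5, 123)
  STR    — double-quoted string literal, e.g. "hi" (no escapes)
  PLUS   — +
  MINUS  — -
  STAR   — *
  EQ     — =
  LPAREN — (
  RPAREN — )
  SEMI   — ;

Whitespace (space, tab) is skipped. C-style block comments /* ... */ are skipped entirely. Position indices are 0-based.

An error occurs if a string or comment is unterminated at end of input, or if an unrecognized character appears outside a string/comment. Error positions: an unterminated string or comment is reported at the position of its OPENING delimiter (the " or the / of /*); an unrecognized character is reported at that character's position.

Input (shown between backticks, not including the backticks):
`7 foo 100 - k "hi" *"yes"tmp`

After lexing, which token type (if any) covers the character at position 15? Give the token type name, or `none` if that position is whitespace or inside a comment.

pos=0: emit NUM '7' (now at pos=1)
pos=2: emit ID 'foo' (now at pos=5)
pos=6: emit NUM '100' (now at pos=9)
pos=10: emit MINUS '-'
pos=12: emit ID 'k' (now at pos=13)
pos=14: enter STRING mode
pos=14: emit STR "hi" (now at pos=18)
pos=19: emit STAR '*'
pos=20: enter STRING mode
pos=20: emit STR "yes" (now at pos=25)
pos=25: emit ID 'tmp' (now at pos=28)
DONE. 9 tokens: [NUM, ID, NUM, MINUS, ID, STR, STAR, STR, ID]
Position 15: char is 'h' -> STR

Answer: STR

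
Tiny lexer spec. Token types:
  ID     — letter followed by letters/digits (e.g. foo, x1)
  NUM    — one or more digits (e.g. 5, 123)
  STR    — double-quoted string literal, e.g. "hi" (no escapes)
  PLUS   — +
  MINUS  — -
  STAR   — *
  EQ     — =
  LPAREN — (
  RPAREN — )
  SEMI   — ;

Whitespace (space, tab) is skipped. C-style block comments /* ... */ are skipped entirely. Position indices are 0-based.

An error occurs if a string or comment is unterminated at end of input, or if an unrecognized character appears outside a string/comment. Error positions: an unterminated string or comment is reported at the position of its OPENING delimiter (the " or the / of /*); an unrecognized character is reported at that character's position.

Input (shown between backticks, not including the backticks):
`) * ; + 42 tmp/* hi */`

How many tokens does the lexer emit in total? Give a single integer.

Answer: 6

Derivation:
pos=0: emit RPAREN ')'
pos=2: emit STAR '*'
pos=4: emit SEMI ';'
pos=6: emit PLUS '+'
pos=8: emit NUM '42' (now at pos=10)
pos=11: emit ID 'tmp' (now at pos=14)
pos=14: enter COMMENT mode (saw '/*')
exit COMMENT mode (now at pos=22)
DONE. 6 tokens: [RPAREN, STAR, SEMI, PLUS, NUM, ID]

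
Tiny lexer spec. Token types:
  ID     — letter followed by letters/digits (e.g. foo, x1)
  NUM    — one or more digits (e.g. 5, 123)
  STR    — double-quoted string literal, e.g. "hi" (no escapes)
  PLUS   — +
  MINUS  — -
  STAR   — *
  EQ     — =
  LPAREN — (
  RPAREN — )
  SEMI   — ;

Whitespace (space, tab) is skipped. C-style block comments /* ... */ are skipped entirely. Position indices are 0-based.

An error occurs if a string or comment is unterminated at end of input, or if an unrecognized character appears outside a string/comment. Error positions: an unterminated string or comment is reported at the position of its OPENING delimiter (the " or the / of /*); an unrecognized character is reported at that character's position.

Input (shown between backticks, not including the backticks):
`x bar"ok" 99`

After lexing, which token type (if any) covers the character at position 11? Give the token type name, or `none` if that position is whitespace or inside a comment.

pos=0: emit ID 'x' (now at pos=1)
pos=2: emit ID 'bar' (now at pos=5)
pos=5: enter STRING mode
pos=5: emit STR "ok" (now at pos=9)
pos=10: emit NUM '99' (now at pos=12)
DONE. 4 tokens: [ID, ID, STR, NUM]
Position 11: char is '9' -> NUM

Answer: NUM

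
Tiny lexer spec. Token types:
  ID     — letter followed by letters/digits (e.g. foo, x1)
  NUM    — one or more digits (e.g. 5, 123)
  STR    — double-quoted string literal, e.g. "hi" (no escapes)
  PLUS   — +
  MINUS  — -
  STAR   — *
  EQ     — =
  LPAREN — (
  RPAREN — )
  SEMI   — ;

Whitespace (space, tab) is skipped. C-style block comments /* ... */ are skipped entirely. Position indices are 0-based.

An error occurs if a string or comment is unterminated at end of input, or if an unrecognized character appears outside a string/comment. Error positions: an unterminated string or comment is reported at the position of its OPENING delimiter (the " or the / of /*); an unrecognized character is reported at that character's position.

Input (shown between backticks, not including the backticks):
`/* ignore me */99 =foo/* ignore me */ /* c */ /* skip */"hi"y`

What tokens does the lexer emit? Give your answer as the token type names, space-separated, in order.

pos=0: enter COMMENT mode (saw '/*')
exit COMMENT mode (now at pos=15)
pos=15: emit NUM '99' (now at pos=17)
pos=18: emit EQ '='
pos=19: emit ID 'foo' (now at pos=22)
pos=22: enter COMMENT mode (saw '/*')
exit COMMENT mode (now at pos=37)
pos=38: enter COMMENT mode (saw '/*')
exit COMMENT mode (now at pos=45)
pos=46: enter COMMENT mode (saw '/*')
exit COMMENT mode (now at pos=56)
pos=56: enter STRING mode
pos=56: emit STR "hi" (now at pos=60)
pos=60: emit ID 'y' (now at pos=61)
DONE. 5 tokens: [NUM, EQ, ID, STR, ID]

Answer: NUM EQ ID STR ID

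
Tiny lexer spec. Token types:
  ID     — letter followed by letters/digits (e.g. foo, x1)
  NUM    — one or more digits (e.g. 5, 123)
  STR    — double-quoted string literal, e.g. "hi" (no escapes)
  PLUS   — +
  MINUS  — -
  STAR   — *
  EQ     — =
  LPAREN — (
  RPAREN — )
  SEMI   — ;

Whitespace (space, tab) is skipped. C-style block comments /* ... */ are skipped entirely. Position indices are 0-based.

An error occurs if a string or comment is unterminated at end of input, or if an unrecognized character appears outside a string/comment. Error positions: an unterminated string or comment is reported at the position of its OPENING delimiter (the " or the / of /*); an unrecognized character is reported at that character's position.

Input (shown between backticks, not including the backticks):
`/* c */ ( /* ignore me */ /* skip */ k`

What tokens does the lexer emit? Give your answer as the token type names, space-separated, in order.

pos=0: enter COMMENT mode (saw '/*')
exit COMMENT mode (now at pos=7)
pos=8: emit LPAREN '('
pos=10: enter COMMENT mode (saw '/*')
exit COMMENT mode (now at pos=25)
pos=26: enter COMMENT mode (saw '/*')
exit COMMENT mode (now at pos=36)
pos=37: emit ID 'k' (now at pos=38)
DONE. 2 tokens: [LPAREN, ID]

Answer: LPAREN ID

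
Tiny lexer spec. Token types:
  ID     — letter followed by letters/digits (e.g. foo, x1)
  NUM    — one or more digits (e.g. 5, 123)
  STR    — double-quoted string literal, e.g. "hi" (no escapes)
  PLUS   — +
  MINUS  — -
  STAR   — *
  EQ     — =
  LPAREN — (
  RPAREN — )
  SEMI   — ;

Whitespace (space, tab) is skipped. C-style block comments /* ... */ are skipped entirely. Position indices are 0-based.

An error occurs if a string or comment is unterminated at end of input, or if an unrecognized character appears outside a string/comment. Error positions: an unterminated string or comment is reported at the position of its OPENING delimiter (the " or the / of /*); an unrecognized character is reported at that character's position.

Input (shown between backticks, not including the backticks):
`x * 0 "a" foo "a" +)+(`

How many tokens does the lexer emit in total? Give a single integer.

pos=0: emit ID 'x' (now at pos=1)
pos=2: emit STAR '*'
pos=4: emit NUM '0' (now at pos=5)
pos=6: enter STRING mode
pos=6: emit STR "a" (now at pos=9)
pos=10: emit ID 'foo' (now at pos=13)
pos=14: enter STRING mode
pos=14: emit STR "a" (now at pos=17)
pos=18: emit PLUS '+'
pos=19: emit RPAREN ')'
pos=20: emit PLUS '+'
pos=21: emit LPAREN '('
DONE. 10 tokens: [ID, STAR, NUM, STR, ID, STR, PLUS, RPAREN, PLUS, LPAREN]

Answer: 10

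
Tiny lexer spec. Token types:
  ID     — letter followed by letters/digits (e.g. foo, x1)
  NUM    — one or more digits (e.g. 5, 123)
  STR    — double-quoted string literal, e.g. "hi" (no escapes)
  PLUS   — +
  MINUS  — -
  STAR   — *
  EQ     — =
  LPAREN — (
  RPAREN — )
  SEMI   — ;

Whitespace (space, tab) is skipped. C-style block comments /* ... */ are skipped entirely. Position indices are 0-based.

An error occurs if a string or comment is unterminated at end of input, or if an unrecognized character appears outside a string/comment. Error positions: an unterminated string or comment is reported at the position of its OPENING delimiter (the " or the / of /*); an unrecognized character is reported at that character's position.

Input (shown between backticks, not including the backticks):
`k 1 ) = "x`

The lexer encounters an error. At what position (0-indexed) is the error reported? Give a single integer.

pos=0: emit ID 'k' (now at pos=1)
pos=2: emit NUM '1' (now at pos=3)
pos=4: emit RPAREN ')'
pos=6: emit EQ '='
pos=8: enter STRING mode
pos=8: ERROR — unterminated string

Answer: 8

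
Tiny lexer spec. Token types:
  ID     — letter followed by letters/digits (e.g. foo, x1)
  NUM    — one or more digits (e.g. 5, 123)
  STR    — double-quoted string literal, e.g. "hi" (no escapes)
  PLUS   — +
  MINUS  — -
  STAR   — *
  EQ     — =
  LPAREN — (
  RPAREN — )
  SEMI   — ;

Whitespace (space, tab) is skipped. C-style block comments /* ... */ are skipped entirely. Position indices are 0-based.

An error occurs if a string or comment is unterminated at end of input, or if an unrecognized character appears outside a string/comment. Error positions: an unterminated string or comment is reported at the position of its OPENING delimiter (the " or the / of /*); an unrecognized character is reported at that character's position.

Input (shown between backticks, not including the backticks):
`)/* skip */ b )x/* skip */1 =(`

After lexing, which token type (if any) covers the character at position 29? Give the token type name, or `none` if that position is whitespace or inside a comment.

Answer: LPAREN

Derivation:
pos=0: emit RPAREN ')'
pos=1: enter COMMENT mode (saw '/*')
exit COMMENT mode (now at pos=11)
pos=12: emit ID 'b' (now at pos=13)
pos=14: emit RPAREN ')'
pos=15: emit ID 'x' (now at pos=16)
pos=16: enter COMMENT mode (saw '/*')
exit COMMENT mode (now at pos=26)
pos=26: emit NUM '1' (now at pos=27)
pos=28: emit EQ '='
pos=29: emit LPAREN '('
DONE. 7 tokens: [RPAREN, ID, RPAREN, ID, NUM, EQ, LPAREN]
Position 29: char is '(' -> LPAREN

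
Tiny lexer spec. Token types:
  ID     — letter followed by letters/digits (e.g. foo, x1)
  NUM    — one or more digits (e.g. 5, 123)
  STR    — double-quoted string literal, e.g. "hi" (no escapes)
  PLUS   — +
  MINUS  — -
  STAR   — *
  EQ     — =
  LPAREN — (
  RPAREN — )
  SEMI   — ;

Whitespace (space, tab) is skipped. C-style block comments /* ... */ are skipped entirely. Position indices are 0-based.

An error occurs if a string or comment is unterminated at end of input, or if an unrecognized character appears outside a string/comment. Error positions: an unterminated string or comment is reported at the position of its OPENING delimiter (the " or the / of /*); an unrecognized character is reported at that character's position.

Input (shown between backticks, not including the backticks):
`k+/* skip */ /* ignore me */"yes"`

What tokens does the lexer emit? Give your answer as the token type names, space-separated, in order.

pos=0: emit ID 'k' (now at pos=1)
pos=1: emit PLUS '+'
pos=2: enter COMMENT mode (saw '/*')
exit COMMENT mode (now at pos=12)
pos=13: enter COMMENT mode (saw '/*')
exit COMMENT mode (now at pos=28)
pos=28: enter STRING mode
pos=28: emit STR "yes" (now at pos=33)
DONE. 3 tokens: [ID, PLUS, STR]

Answer: ID PLUS STR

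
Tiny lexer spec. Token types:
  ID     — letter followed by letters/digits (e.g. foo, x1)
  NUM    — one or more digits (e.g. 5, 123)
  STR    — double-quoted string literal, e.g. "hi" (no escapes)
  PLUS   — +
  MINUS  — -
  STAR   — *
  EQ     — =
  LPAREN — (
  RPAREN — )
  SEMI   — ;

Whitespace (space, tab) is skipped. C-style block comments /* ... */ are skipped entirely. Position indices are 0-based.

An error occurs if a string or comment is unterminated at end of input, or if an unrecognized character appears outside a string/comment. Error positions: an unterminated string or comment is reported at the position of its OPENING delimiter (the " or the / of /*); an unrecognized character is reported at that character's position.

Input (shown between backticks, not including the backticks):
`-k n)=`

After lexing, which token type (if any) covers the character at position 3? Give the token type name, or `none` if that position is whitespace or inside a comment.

pos=0: emit MINUS '-'
pos=1: emit ID 'k' (now at pos=2)
pos=3: emit ID 'n' (now at pos=4)
pos=4: emit RPAREN ')'
pos=5: emit EQ '='
DONE. 5 tokens: [MINUS, ID, ID, RPAREN, EQ]
Position 3: char is 'n' -> ID

Answer: ID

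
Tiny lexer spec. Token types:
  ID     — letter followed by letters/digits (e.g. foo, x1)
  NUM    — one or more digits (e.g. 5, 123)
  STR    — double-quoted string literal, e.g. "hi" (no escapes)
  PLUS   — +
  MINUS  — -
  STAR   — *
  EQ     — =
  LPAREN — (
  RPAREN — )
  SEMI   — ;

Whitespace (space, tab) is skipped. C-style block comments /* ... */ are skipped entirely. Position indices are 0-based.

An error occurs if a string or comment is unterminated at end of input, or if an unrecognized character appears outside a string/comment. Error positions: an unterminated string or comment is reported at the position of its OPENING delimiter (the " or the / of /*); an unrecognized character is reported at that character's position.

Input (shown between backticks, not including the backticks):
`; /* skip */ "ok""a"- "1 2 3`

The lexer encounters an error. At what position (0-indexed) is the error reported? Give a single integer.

Answer: 22

Derivation:
pos=0: emit SEMI ';'
pos=2: enter COMMENT mode (saw '/*')
exit COMMENT mode (now at pos=12)
pos=13: enter STRING mode
pos=13: emit STR "ok" (now at pos=17)
pos=17: enter STRING mode
pos=17: emit STR "a" (now at pos=20)
pos=20: emit MINUS '-'
pos=22: enter STRING mode
pos=22: ERROR — unterminated string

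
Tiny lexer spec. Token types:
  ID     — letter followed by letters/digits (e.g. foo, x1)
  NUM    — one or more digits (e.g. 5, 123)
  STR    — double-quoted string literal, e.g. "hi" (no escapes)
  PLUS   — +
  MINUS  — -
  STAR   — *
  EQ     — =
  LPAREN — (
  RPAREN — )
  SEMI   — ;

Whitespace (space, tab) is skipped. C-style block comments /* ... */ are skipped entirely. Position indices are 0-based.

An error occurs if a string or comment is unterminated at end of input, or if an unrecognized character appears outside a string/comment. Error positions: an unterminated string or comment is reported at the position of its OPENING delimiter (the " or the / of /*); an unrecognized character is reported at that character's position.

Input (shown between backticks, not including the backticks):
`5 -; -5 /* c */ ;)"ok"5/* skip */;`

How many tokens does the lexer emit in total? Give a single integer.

Answer: 10

Derivation:
pos=0: emit NUM '5' (now at pos=1)
pos=2: emit MINUS '-'
pos=3: emit SEMI ';'
pos=5: emit MINUS '-'
pos=6: emit NUM '5' (now at pos=7)
pos=8: enter COMMENT mode (saw '/*')
exit COMMENT mode (now at pos=15)
pos=16: emit SEMI ';'
pos=17: emit RPAREN ')'
pos=18: enter STRING mode
pos=18: emit STR "ok" (now at pos=22)
pos=22: emit NUM '5' (now at pos=23)
pos=23: enter COMMENT mode (saw '/*')
exit COMMENT mode (now at pos=33)
pos=33: emit SEMI ';'
DONE. 10 tokens: [NUM, MINUS, SEMI, MINUS, NUM, SEMI, RPAREN, STR, NUM, SEMI]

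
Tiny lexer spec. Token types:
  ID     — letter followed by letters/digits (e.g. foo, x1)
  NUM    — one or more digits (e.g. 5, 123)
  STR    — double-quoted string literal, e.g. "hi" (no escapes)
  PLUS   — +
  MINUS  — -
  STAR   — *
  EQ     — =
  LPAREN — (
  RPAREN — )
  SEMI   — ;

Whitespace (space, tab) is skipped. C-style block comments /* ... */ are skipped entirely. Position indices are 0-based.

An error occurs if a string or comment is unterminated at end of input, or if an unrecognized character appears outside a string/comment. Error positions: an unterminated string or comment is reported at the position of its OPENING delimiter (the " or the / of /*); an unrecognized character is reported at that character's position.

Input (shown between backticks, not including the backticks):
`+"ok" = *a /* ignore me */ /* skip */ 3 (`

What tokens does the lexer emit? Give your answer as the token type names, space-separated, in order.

pos=0: emit PLUS '+'
pos=1: enter STRING mode
pos=1: emit STR "ok" (now at pos=5)
pos=6: emit EQ '='
pos=8: emit STAR '*'
pos=9: emit ID 'a' (now at pos=10)
pos=11: enter COMMENT mode (saw '/*')
exit COMMENT mode (now at pos=26)
pos=27: enter COMMENT mode (saw '/*')
exit COMMENT mode (now at pos=37)
pos=38: emit NUM '3' (now at pos=39)
pos=40: emit LPAREN '('
DONE. 7 tokens: [PLUS, STR, EQ, STAR, ID, NUM, LPAREN]

Answer: PLUS STR EQ STAR ID NUM LPAREN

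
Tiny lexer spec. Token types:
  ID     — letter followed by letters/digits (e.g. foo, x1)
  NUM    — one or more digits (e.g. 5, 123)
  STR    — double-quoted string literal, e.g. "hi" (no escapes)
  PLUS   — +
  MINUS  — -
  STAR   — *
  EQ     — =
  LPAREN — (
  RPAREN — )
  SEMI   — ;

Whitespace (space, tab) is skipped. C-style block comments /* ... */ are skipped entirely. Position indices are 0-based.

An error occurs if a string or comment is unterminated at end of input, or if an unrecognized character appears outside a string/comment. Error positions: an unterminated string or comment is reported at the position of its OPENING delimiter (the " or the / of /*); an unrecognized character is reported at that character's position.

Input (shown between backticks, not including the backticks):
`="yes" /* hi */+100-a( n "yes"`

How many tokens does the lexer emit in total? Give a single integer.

Answer: 9

Derivation:
pos=0: emit EQ '='
pos=1: enter STRING mode
pos=1: emit STR "yes" (now at pos=6)
pos=7: enter COMMENT mode (saw '/*')
exit COMMENT mode (now at pos=15)
pos=15: emit PLUS '+'
pos=16: emit NUM '100' (now at pos=19)
pos=19: emit MINUS '-'
pos=20: emit ID 'a' (now at pos=21)
pos=21: emit LPAREN '('
pos=23: emit ID 'n' (now at pos=24)
pos=25: enter STRING mode
pos=25: emit STR "yes" (now at pos=30)
DONE. 9 tokens: [EQ, STR, PLUS, NUM, MINUS, ID, LPAREN, ID, STR]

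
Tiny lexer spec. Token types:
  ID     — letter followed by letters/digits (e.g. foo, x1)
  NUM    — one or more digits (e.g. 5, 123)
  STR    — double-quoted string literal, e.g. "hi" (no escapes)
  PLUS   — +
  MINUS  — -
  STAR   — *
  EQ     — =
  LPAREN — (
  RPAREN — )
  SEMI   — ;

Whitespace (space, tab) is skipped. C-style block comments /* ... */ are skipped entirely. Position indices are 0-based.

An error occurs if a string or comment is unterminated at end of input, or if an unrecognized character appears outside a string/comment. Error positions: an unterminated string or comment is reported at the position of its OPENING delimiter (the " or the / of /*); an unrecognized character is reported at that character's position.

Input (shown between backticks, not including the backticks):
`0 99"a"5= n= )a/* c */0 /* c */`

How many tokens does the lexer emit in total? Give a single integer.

Answer: 10

Derivation:
pos=0: emit NUM '0' (now at pos=1)
pos=2: emit NUM '99' (now at pos=4)
pos=4: enter STRING mode
pos=4: emit STR "a" (now at pos=7)
pos=7: emit NUM '5' (now at pos=8)
pos=8: emit EQ '='
pos=10: emit ID 'n' (now at pos=11)
pos=11: emit EQ '='
pos=13: emit RPAREN ')'
pos=14: emit ID 'a' (now at pos=15)
pos=15: enter COMMENT mode (saw '/*')
exit COMMENT mode (now at pos=22)
pos=22: emit NUM '0' (now at pos=23)
pos=24: enter COMMENT mode (saw '/*')
exit COMMENT mode (now at pos=31)
DONE. 10 tokens: [NUM, NUM, STR, NUM, EQ, ID, EQ, RPAREN, ID, NUM]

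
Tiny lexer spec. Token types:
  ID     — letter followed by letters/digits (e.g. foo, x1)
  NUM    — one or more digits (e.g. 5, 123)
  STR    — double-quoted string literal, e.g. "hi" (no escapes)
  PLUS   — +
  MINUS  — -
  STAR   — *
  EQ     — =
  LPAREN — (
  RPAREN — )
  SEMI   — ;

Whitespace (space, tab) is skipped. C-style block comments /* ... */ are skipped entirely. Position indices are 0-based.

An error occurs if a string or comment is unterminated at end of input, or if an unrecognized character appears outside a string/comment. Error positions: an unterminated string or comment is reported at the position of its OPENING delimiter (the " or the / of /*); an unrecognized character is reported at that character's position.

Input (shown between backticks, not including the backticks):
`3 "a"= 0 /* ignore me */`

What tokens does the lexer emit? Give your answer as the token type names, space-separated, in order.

Answer: NUM STR EQ NUM

Derivation:
pos=0: emit NUM '3' (now at pos=1)
pos=2: enter STRING mode
pos=2: emit STR "a" (now at pos=5)
pos=5: emit EQ '='
pos=7: emit NUM '0' (now at pos=8)
pos=9: enter COMMENT mode (saw '/*')
exit COMMENT mode (now at pos=24)
DONE. 4 tokens: [NUM, STR, EQ, NUM]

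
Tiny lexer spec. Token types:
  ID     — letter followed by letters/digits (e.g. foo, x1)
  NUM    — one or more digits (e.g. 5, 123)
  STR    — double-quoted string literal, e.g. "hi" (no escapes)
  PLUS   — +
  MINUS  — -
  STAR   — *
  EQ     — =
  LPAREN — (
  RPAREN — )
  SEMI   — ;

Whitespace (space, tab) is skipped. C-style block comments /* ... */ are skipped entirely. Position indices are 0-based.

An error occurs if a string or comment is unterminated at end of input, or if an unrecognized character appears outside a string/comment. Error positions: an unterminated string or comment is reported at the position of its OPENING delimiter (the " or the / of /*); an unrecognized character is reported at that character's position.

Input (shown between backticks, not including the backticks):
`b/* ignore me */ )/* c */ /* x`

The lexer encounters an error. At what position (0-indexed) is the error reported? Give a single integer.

Answer: 26

Derivation:
pos=0: emit ID 'b' (now at pos=1)
pos=1: enter COMMENT mode (saw '/*')
exit COMMENT mode (now at pos=16)
pos=17: emit RPAREN ')'
pos=18: enter COMMENT mode (saw '/*')
exit COMMENT mode (now at pos=25)
pos=26: enter COMMENT mode (saw '/*')
pos=26: ERROR — unterminated comment (reached EOF)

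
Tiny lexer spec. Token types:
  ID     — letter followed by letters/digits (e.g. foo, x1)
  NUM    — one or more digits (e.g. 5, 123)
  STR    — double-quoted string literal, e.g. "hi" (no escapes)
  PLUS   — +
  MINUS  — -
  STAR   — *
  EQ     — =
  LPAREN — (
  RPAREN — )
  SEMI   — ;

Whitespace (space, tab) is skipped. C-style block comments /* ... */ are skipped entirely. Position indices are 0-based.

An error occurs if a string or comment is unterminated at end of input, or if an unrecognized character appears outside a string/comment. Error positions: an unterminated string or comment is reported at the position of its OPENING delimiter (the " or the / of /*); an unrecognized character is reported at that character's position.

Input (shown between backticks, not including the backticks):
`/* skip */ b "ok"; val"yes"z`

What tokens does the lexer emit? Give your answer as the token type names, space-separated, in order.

Answer: ID STR SEMI ID STR ID

Derivation:
pos=0: enter COMMENT mode (saw '/*')
exit COMMENT mode (now at pos=10)
pos=11: emit ID 'b' (now at pos=12)
pos=13: enter STRING mode
pos=13: emit STR "ok" (now at pos=17)
pos=17: emit SEMI ';'
pos=19: emit ID 'val' (now at pos=22)
pos=22: enter STRING mode
pos=22: emit STR "yes" (now at pos=27)
pos=27: emit ID 'z' (now at pos=28)
DONE. 6 tokens: [ID, STR, SEMI, ID, STR, ID]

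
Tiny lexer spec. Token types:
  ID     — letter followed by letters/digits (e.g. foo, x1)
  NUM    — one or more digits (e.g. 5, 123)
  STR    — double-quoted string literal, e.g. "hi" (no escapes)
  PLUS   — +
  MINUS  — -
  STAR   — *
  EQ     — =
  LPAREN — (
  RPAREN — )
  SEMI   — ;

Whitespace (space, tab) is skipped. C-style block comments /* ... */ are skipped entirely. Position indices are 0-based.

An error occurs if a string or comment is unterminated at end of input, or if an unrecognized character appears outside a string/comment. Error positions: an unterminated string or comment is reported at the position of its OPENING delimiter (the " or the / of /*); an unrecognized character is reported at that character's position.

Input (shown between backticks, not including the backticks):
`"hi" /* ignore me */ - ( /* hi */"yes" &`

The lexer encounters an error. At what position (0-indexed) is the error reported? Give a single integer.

pos=0: enter STRING mode
pos=0: emit STR "hi" (now at pos=4)
pos=5: enter COMMENT mode (saw '/*')
exit COMMENT mode (now at pos=20)
pos=21: emit MINUS '-'
pos=23: emit LPAREN '('
pos=25: enter COMMENT mode (saw '/*')
exit COMMENT mode (now at pos=33)
pos=33: enter STRING mode
pos=33: emit STR "yes" (now at pos=38)
pos=39: ERROR — unrecognized char '&'

Answer: 39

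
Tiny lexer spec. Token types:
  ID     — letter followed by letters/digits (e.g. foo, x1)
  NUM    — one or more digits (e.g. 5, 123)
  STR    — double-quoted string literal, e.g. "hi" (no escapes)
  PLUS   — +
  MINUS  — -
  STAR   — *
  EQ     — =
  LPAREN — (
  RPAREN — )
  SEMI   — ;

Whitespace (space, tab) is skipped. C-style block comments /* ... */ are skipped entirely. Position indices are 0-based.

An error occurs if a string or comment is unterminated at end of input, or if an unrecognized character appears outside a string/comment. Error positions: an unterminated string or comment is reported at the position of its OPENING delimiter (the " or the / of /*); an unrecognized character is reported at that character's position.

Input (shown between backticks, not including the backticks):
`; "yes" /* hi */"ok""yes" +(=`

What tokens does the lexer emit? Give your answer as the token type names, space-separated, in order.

Answer: SEMI STR STR STR PLUS LPAREN EQ

Derivation:
pos=0: emit SEMI ';'
pos=2: enter STRING mode
pos=2: emit STR "yes" (now at pos=7)
pos=8: enter COMMENT mode (saw '/*')
exit COMMENT mode (now at pos=16)
pos=16: enter STRING mode
pos=16: emit STR "ok" (now at pos=20)
pos=20: enter STRING mode
pos=20: emit STR "yes" (now at pos=25)
pos=26: emit PLUS '+'
pos=27: emit LPAREN '('
pos=28: emit EQ '='
DONE. 7 tokens: [SEMI, STR, STR, STR, PLUS, LPAREN, EQ]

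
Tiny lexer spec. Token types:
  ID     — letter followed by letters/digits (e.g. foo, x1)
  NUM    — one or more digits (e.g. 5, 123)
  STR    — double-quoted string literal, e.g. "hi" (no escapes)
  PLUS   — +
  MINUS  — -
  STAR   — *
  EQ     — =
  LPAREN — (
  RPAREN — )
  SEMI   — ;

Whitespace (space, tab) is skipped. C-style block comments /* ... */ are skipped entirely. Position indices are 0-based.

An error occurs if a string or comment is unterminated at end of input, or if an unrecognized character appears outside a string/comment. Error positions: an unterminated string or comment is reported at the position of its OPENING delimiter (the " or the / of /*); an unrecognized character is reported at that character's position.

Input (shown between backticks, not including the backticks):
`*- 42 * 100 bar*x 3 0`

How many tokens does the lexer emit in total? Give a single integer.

pos=0: emit STAR '*'
pos=1: emit MINUS '-'
pos=3: emit NUM '42' (now at pos=5)
pos=6: emit STAR '*'
pos=8: emit NUM '100' (now at pos=11)
pos=12: emit ID 'bar' (now at pos=15)
pos=15: emit STAR '*'
pos=16: emit ID 'x' (now at pos=17)
pos=18: emit NUM '3' (now at pos=19)
pos=20: emit NUM '0' (now at pos=21)
DONE. 10 tokens: [STAR, MINUS, NUM, STAR, NUM, ID, STAR, ID, NUM, NUM]

Answer: 10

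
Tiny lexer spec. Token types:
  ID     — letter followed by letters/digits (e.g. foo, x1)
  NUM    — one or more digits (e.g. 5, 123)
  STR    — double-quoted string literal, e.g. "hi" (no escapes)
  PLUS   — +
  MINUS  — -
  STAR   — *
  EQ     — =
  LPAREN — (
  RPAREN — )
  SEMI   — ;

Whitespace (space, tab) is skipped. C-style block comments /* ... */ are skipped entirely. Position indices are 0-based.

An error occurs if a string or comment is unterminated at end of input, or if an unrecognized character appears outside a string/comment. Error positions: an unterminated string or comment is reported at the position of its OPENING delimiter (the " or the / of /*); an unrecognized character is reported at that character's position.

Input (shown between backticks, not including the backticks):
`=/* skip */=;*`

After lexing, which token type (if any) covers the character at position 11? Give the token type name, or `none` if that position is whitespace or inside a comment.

Answer: EQ

Derivation:
pos=0: emit EQ '='
pos=1: enter COMMENT mode (saw '/*')
exit COMMENT mode (now at pos=11)
pos=11: emit EQ '='
pos=12: emit SEMI ';'
pos=13: emit STAR '*'
DONE. 4 tokens: [EQ, EQ, SEMI, STAR]
Position 11: char is '=' -> EQ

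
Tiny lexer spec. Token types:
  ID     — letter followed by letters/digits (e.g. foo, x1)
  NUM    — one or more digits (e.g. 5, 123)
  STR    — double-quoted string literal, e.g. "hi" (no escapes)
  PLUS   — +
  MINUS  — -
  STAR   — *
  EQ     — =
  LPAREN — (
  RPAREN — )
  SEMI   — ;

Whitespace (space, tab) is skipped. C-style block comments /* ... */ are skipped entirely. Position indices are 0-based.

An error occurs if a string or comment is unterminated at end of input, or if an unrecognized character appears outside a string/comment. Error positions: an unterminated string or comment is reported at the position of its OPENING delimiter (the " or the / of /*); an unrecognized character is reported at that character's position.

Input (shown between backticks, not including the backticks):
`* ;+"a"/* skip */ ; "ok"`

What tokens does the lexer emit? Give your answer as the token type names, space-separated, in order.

Answer: STAR SEMI PLUS STR SEMI STR

Derivation:
pos=0: emit STAR '*'
pos=2: emit SEMI ';'
pos=3: emit PLUS '+'
pos=4: enter STRING mode
pos=4: emit STR "a" (now at pos=7)
pos=7: enter COMMENT mode (saw '/*')
exit COMMENT mode (now at pos=17)
pos=18: emit SEMI ';'
pos=20: enter STRING mode
pos=20: emit STR "ok" (now at pos=24)
DONE. 6 tokens: [STAR, SEMI, PLUS, STR, SEMI, STR]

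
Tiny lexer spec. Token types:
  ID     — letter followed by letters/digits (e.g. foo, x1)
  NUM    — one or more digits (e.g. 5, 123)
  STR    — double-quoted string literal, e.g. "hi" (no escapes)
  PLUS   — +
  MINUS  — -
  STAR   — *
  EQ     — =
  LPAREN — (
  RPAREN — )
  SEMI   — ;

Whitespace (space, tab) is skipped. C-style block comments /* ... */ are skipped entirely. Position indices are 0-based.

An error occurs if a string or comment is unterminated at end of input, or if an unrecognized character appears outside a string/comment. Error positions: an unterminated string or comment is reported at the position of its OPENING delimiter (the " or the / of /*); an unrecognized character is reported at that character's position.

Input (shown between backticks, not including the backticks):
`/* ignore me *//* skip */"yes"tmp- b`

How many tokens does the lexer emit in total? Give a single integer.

pos=0: enter COMMENT mode (saw '/*')
exit COMMENT mode (now at pos=15)
pos=15: enter COMMENT mode (saw '/*')
exit COMMENT mode (now at pos=25)
pos=25: enter STRING mode
pos=25: emit STR "yes" (now at pos=30)
pos=30: emit ID 'tmp' (now at pos=33)
pos=33: emit MINUS '-'
pos=35: emit ID 'b' (now at pos=36)
DONE. 4 tokens: [STR, ID, MINUS, ID]

Answer: 4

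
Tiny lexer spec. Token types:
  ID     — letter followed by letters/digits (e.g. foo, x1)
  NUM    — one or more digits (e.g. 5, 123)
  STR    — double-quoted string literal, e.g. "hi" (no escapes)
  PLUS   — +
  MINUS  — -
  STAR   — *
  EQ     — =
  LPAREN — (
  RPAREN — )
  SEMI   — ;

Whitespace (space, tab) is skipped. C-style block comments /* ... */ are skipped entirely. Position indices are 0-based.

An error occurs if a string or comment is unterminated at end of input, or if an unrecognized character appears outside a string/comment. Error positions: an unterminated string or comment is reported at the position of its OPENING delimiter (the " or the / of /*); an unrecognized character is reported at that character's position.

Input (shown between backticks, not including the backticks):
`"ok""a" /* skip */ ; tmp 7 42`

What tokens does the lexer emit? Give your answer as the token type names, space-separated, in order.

pos=0: enter STRING mode
pos=0: emit STR "ok" (now at pos=4)
pos=4: enter STRING mode
pos=4: emit STR "a" (now at pos=7)
pos=8: enter COMMENT mode (saw '/*')
exit COMMENT mode (now at pos=18)
pos=19: emit SEMI ';'
pos=21: emit ID 'tmp' (now at pos=24)
pos=25: emit NUM '7' (now at pos=26)
pos=27: emit NUM '42' (now at pos=29)
DONE. 6 tokens: [STR, STR, SEMI, ID, NUM, NUM]

Answer: STR STR SEMI ID NUM NUM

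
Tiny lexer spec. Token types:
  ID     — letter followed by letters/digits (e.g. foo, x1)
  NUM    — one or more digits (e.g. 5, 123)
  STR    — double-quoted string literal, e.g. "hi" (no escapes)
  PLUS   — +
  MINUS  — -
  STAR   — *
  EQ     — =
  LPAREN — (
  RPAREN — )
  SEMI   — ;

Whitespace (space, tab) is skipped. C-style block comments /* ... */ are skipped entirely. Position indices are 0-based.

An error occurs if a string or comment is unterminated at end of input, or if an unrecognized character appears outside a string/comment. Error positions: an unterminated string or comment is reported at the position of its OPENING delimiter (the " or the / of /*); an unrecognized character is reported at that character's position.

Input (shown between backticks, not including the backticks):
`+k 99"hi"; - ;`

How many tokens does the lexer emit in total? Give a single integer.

Answer: 7

Derivation:
pos=0: emit PLUS '+'
pos=1: emit ID 'k' (now at pos=2)
pos=3: emit NUM '99' (now at pos=5)
pos=5: enter STRING mode
pos=5: emit STR "hi" (now at pos=9)
pos=9: emit SEMI ';'
pos=11: emit MINUS '-'
pos=13: emit SEMI ';'
DONE. 7 tokens: [PLUS, ID, NUM, STR, SEMI, MINUS, SEMI]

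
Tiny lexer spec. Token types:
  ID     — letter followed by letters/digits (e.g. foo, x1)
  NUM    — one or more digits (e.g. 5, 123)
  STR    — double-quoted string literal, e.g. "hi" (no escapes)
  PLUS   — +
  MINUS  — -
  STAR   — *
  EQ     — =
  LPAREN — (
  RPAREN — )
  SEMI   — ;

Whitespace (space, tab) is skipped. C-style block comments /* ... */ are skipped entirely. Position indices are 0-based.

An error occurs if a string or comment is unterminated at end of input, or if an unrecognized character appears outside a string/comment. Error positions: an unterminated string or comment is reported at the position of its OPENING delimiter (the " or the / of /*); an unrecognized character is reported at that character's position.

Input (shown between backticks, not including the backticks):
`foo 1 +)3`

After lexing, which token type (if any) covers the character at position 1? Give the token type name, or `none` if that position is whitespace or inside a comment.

Answer: ID

Derivation:
pos=0: emit ID 'foo' (now at pos=3)
pos=4: emit NUM '1' (now at pos=5)
pos=6: emit PLUS '+'
pos=7: emit RPAREN ')'
pos=8: emit NUM '3' (now at pos=9)
DONE. 5 tokens: [ID, NUM, PLUS, RPAREN, NUM]
Position 1: char is 'o' -> ID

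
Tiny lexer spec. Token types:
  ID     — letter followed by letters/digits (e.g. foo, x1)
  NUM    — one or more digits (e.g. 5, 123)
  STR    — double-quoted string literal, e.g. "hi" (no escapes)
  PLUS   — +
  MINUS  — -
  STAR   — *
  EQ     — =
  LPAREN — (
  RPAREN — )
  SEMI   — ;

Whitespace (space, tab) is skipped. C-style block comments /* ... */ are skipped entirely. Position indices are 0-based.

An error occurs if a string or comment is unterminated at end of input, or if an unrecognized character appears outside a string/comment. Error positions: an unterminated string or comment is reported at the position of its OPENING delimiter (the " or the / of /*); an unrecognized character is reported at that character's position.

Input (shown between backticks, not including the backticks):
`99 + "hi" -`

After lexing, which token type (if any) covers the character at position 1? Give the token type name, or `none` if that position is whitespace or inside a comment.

Answer: NUM

Derivation:
pos=0: emit NUM '99' (now at pos=2)
pos=3: emit PLUS '+'
pos=5: enter STRING mode
pos=5: emit STR "hi" (now at pos=9)
pos=10: emit MINUS '-'
DONE. 4 tokens: [NUM, PLUS, STR, MINUS]
Position 1: char is '9' -> NUM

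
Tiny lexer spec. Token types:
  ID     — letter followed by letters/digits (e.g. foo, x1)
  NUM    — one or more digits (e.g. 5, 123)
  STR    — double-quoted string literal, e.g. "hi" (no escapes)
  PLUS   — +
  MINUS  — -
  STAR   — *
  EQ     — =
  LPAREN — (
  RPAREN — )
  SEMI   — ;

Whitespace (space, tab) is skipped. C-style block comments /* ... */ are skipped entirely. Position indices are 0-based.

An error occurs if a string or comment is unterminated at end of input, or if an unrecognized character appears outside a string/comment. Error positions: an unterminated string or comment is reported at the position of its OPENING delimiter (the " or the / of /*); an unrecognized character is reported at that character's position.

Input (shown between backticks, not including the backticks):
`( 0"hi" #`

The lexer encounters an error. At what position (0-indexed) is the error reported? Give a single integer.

pos=0: emit LPAREN '('
pos=2: emit NUM '0' (now at pos=3)
pos=3: enter STRING mode
pos=3: emit STR "hi" (now at pos=7)
pos=8: ERROR — unrecognized char '#'

Answer: 8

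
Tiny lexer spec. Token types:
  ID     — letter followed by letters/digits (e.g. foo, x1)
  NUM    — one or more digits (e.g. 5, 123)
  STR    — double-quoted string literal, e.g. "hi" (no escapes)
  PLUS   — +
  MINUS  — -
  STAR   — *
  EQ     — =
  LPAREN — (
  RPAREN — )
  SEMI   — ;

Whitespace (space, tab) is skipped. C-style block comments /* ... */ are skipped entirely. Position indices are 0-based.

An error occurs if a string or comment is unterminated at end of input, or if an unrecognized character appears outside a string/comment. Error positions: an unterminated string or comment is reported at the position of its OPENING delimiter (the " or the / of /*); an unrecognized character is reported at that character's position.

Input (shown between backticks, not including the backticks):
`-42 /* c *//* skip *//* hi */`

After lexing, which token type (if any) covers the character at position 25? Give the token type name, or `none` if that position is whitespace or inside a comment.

Answer: none

Derivation:
pos=0: emit MINUS '-'
pos=1: emit NUM '42' (now at pos=3)
pos=4: enter COMMENT mode (saw '/*')
exit COMMENT mode (now at pos=11)
pos=11: enter COMMENT mode (saw '/*')
exit COMMENT mode (now at pos=21)
pos=21: enter COMMENT mode (saw '/*')
exit COMMENT mode (now at pos=29)
DONE. 2 tokens: [MINUS, NUM]
Position 25: char is 'i' -> none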